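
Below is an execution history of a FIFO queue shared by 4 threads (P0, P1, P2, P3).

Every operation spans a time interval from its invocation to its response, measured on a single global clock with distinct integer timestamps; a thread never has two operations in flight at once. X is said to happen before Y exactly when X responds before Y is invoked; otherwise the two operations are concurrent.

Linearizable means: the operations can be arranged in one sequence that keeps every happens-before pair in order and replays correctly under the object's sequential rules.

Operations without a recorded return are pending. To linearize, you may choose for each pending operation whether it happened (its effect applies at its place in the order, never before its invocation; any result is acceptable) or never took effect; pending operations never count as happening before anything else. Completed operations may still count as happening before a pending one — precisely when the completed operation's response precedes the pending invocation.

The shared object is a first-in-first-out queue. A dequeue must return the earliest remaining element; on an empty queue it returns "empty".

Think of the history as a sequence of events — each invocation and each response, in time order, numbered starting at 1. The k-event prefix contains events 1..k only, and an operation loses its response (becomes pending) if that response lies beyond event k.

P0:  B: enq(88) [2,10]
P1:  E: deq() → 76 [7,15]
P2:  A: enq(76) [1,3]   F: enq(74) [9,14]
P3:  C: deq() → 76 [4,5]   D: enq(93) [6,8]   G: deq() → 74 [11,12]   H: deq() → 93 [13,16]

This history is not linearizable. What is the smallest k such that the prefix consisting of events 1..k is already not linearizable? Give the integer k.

events 1..14 are linearizable; a witness order is A, C, D, E, F, B, G:
after step 1 (A enq(76)): queue <76>
after step 2 (C deq() → 76): queue <>
after step 3 (D enq(93)): queue <93>
after step 4 (E deq() (pending, included)): queue <>
after step 5 (F enq(74)): queue <74>
after step 6 (B enq(88)): queue <74,88>
after step 7 (G deq() → 74): queue <88>
once event 15 joins (E's response, time 15), exhaustive search finds no witness
every completion of the 1 pending operation (H) was checked; none linearizes
for example A, B, C, D, E, F, G (pending dropped) fails at step 5: E deq() → 76 is not legal there
for example A, B, C, D, E, G, F (pending dropped) fails at step 5: E deq() → 76 is not legal there

15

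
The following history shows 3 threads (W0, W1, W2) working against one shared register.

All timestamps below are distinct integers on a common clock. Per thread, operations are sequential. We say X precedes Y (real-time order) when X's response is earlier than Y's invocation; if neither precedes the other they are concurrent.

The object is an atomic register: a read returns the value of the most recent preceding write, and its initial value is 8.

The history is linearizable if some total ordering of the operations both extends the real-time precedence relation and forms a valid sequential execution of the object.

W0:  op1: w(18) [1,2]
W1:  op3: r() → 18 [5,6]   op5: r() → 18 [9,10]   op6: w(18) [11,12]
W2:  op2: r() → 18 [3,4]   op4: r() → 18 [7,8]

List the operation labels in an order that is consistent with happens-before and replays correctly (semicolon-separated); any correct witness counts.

op1; op2; op3; op4; op5; op6

after step 1 (op1 w(18)): value 18
after step 2 (op2 r() → 18): value 18
after step 3 (op3 r() → 18): value 18
after step 4 (op4 r() → 18): value 18
after step 5 (op5 r() → 18): value 18
after step 6 (op6 w(18)): value 18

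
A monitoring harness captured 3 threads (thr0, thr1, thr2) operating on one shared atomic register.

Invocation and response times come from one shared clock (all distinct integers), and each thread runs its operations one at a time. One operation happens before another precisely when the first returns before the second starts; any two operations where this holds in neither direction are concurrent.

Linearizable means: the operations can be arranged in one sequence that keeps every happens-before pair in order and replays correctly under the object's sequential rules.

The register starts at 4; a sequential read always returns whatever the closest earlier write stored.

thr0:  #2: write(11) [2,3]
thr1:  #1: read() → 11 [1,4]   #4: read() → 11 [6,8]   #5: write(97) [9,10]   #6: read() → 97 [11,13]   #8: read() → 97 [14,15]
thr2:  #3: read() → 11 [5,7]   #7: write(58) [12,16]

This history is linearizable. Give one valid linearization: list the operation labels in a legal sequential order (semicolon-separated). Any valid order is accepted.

step 1: #2 write(11) — value 11
step 2: #1 read() → 11 — value 11
step 3: #3 read() → 11 — value 11
step 4: #4 read() → 11 — value 11
step 5: #5 write(97) — value 97
step 6: #6 read() → 97 — value 97
step 7: #8 read() → 97 — value 97
step 8: #7 write(58) — value 58

#2; #1; #3; #4; #5; #6; #8; #7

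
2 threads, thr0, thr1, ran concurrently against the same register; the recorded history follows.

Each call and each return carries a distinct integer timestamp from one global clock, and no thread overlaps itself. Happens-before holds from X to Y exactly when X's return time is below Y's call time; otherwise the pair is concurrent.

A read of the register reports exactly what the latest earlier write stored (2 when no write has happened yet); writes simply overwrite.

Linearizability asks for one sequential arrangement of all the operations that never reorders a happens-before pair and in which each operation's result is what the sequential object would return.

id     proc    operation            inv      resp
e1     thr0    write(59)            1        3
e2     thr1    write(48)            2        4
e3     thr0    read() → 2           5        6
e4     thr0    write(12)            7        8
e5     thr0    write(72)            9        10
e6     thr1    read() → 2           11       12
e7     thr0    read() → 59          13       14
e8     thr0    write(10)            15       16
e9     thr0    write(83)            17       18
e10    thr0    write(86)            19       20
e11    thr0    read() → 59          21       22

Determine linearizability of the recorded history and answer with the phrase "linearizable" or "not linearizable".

the violation lands at event 6, e3's response at time 6: events 1..5 linearize, events 1..6 do not
2 orders of the 3 completed register ops respect real time; none is legal
for example e1, e2, e3 fails at step 3: e3 read() → 2 is not legal there
for example e2, e1, e3 fails at step 3: e3 read() → 2 is not legal there

not linearizable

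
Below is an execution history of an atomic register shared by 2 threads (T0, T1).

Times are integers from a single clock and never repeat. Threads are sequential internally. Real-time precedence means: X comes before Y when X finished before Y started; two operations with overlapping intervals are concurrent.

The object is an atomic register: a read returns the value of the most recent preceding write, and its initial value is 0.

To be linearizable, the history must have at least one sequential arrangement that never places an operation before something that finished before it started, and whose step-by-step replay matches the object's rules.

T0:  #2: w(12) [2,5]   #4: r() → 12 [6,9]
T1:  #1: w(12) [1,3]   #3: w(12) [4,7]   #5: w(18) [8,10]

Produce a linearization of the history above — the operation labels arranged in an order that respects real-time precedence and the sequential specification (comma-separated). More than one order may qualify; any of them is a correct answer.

1. #1 w(12), leaving value 12
2. #2 w(12), leaving value 12
3. #3 w(12), leaving value 12
4. #4 r() → 12, leaving value 12
5. #5 w(18), leaving value 18

#1, #2, #3, #4, #5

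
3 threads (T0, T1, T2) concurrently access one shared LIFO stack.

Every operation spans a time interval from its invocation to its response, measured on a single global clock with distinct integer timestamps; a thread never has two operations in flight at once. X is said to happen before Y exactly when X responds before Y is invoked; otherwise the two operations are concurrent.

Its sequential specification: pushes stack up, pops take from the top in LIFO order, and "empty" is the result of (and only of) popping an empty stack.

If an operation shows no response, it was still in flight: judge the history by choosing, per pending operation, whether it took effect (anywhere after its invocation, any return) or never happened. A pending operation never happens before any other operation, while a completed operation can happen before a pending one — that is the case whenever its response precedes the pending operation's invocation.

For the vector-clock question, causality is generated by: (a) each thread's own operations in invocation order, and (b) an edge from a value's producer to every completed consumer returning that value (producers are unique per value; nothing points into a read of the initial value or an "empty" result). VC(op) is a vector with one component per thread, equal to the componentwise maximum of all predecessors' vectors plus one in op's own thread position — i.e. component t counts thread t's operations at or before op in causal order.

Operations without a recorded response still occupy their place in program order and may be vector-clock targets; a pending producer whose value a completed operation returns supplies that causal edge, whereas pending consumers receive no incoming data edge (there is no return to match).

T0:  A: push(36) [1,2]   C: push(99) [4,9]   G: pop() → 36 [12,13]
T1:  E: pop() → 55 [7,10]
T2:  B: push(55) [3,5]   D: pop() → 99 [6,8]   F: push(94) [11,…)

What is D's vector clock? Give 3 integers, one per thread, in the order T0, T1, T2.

(2, 0, 2)

B (invocation 3): nothing precedes it; T2's component alone gives (0, 0, 1)
A (invocation 1): nothing precedes it; T0's component alone gives (1, 0, 0)
E (invocation 7): componentwise max over VC(B)=(0, 0, 1), +1 at T1, giving (0, 1, 1)
C (invocation 4): componentwise max over VC(A)=(1, 0, 0), +1 at T0, giving (2, 0, 0)
G (invocation 12): componentwise max over VC(A)=(1, 0, 0), VC(C)=(2, 0, 0), +1 at T0, giving (3, 0, 0)
D (invocation 6): componentwise max over VC(B)=(0, 0, 1), VC(C)=(2, 0, 0), +1 at T2, giving (2, 0, 2)
F (invocation 11): componentwise max over VC(D)=(2, 0, 2), +1 at T2, giving (2, 0, 3)
target: VC(D) = (2, 0, 2)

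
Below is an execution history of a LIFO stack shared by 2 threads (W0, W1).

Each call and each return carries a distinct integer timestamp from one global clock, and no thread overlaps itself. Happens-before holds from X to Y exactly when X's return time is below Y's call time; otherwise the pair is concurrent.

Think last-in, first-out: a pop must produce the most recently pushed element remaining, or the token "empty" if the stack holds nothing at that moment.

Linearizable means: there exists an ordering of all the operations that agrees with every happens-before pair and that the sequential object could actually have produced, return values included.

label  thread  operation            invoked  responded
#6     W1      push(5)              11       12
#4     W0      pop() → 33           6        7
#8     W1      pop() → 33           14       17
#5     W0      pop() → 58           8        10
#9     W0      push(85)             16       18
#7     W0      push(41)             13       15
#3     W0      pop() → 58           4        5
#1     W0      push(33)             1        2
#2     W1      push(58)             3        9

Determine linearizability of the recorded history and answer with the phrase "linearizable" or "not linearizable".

through event 9 a valid linearization exists; event 10 (#5 responding at time 10) ends that
5 completed operations, 4 real-time-consistent orders — every LIFO stack replay fails
sample order #1, #2, #3, #4, #5 stalls at step 5 — #5 pop() → 58 has no legal effect
sample order #1, #3, #2, #4, #5 stalls at step 2 — #3 pop() → 58 has no legal effect

not linearizable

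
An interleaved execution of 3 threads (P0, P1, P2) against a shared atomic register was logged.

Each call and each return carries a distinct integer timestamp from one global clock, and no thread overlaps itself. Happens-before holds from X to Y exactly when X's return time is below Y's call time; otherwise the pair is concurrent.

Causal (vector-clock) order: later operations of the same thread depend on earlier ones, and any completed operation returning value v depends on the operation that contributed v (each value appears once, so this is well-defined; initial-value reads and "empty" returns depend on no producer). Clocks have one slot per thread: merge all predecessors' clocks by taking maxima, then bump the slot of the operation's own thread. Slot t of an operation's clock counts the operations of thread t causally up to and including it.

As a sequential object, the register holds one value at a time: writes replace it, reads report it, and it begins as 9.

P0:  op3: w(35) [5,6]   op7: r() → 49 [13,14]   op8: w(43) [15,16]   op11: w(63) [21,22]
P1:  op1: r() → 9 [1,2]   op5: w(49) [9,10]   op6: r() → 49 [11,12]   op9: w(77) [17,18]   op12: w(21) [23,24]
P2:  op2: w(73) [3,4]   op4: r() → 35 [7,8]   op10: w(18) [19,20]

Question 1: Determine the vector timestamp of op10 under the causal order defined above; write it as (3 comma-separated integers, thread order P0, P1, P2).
(1, 0, 3)

VC(op2, invoked at 3): no causal predecessors; +1 on P2 → (0, 0, 1)
VC(op1, invoked at 1): no causal predecessors; +1 on P1 → (0, 1, 0)
VC(op3, invoked at 5): no causal predecessors; +1 on P0 → (1, 0, 0)
from VC(op1)=(0, 1, 0), op5 (invoked 9) maxes components and bumps P1 → (0, 2, 0)
from VC(op5)=(0, 2, 0), op6 (invoked 11) maxes components and bumps P1 → (0, 3, 0)
from VC(op2)=(0, 0, 1), VC(op3)=(1, 0, 0), op4 (invoked 7) maxes components and bumps P2 → (1, 0, 2)
from VC(op6)=(0, 3, 0), op9 (invoked 17) maxes components and bumps P1 → (0, 4, 0)
from VC(op4)=(1, 0, 2), op10 (invoked 19) maxes components and bumps P2 → (1, 0, 3)
from VC(op3)=(1, 0, 0), VC(op5)=(0, 2, 0), op7 (invoked 13) maxes components and bumps P0 → (2, 2, 0)
from VC(op9)=(0, 4, 0), op12 (invoked 23) maxes components and bumps P1 → (0, 5, 0)
from VC(op7)=(2, 2, 0), op8 (invoked 15) maxes components and bumps P0 → (3, 2, 0)
from VC(op8)=(3, 2, 0), op11 (invoked 21) maxes components and bumps P0 → (4, 2, 0)
target: VC(op10) = (1, 0, 3)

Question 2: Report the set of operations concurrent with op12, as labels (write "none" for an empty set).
none

op12 runs from 23 to 24; window-overlapping ops are concurrent
op1 [1,2]: before
op2 [3,4]: before
op3 [5,6]: before
op4 [7,8]: before
op5 [9,10]: before
op6 [11,12]: before
op7 [13,14]: before
op8 [15,16]: before
op9 [17,18]: before
op10 [19,20]: before
op11 [21,22]: before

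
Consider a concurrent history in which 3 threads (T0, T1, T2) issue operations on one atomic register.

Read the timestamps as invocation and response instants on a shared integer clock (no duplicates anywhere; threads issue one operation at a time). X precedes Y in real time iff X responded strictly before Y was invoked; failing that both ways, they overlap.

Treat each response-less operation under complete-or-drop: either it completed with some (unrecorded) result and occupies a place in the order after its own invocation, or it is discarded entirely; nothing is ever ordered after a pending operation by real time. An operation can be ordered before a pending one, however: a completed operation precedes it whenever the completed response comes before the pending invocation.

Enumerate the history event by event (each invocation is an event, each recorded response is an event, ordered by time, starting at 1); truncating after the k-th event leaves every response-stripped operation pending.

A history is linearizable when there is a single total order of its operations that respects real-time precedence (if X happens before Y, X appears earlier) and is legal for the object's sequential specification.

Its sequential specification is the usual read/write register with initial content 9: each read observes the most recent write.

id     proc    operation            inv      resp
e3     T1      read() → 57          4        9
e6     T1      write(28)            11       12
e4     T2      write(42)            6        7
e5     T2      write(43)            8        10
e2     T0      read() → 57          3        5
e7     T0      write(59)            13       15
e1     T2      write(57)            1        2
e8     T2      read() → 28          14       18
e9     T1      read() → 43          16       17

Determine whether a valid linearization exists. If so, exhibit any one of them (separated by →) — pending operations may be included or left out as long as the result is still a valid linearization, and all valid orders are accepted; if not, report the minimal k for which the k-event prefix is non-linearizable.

the violation lands at event 17, e9's response at time 17: events 1..16 linearize, events 1..17 do not
the 8 completed operations admit 4 real-time orders; each fails the atomic register replay
include/drop combinations of the 1 pending operation (e8) were all tried; none helps
sample order e1, e2, e3, e4, e5, e6, e7, e9 (pending dropped) stalls at step 8 — e9 read() → 43 has no legal effect
sample order e1, e2, e4, e3, e5, e6, e7, e9 (pending dropped) stalls at step 4 — e3 read() → 57 has no legal effect

not linearizable — minimal violating prefix: 17 events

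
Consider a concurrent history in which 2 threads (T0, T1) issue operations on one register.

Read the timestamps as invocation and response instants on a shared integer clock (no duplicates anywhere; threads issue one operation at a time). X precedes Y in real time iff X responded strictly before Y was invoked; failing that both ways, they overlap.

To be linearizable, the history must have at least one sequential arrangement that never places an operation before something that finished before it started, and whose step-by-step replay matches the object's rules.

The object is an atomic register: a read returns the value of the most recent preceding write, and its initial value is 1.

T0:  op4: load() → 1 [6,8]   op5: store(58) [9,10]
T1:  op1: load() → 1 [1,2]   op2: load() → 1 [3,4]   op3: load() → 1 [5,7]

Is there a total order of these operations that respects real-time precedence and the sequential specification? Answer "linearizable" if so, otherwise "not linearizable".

a witness: op1, op2, op3, op4, op5
1. op1 load() → 1, leaving value 1
2. op2 load() → 1, leaving value 1
3. op3 load() → 1, leaving value 1
4. op4 load() → 1, leaving value 1
5. op5 store(58), leaving value 58

linearizable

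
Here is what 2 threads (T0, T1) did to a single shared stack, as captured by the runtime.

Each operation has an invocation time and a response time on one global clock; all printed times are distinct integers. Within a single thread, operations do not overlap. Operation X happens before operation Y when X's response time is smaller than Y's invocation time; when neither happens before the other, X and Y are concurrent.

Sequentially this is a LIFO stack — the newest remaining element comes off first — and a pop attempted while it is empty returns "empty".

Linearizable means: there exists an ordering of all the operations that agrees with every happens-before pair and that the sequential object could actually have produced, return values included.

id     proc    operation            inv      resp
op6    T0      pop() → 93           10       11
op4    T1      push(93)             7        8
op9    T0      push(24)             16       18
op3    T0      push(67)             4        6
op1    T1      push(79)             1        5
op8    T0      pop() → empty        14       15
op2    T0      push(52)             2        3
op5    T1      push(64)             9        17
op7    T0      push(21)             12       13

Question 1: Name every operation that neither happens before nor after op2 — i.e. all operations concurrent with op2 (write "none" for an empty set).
op1

op2 runs from 2 to 3; window-overlapping ops are concurrent
op1 [1,5]: concurrent
op3 [4,6]: after
op4 [7,8]: after
op5 [9,17]: after
op6 [10,11]: after
op7 [12,13]: after
op8 [14,15]: after
op9 [16,18]: after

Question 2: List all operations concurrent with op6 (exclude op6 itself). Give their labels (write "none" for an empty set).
op5

op6 spans [10,11]: anything still running between times 10 and 11 counts as concurrent
op1 [1,5]: before
op2 [2,3]: before
op3 [4,6]: before
op4 [7,8]: before
op5 [9,17]: concurrent
op7 [12,13]: after
op8 [14,15]: after
op9 [16,18]: after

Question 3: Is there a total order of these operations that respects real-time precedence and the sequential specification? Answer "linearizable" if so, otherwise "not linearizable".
not linearizable

already the first 15 events (up to op8's response at time 15) admit no linearization; the first 14 still do
7 completed operations, 3 real-time-consistent orders — every stack replay fails
completion choices over the 1 pending operation (op5) were checked; none helps
take op1, op2, op3, op4, op6, op7, op8 (pending dropped): step 7 already fails, because op8 pop() → empty cannot occur there
take op2, op1, op3, op4, op6, op7, op8 (pending dropped): step 7 already fails, because op8 pop() → empty cannot occur there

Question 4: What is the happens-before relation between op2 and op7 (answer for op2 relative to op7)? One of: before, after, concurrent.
before

op2 spans [2,3], op7 spans [12,13]
resp(op2)=3 < inv(op7)=12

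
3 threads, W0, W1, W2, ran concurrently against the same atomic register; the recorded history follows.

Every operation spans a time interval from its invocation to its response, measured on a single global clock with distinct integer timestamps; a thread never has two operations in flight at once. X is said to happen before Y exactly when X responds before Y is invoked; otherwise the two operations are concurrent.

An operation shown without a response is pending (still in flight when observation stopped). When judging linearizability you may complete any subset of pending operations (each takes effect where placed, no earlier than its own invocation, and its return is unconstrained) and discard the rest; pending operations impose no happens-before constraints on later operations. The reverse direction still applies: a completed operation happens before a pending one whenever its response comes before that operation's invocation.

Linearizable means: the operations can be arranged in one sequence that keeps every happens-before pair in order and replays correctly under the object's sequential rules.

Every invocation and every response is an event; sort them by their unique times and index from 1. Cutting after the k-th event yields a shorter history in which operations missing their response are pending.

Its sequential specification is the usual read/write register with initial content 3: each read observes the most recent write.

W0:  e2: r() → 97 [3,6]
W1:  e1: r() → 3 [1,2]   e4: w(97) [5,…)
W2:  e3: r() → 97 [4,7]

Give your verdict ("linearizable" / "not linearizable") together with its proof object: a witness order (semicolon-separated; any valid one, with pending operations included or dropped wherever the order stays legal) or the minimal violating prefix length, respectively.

step 1: e1 r() → 3 — value 3
step 2: e4 w(97) (pending, included) — value 97
step 3: e2 r() → 97 — value 97
step 4: e3 r() → 97 — value 97

linearizable — witness: e1; e4; e2; e3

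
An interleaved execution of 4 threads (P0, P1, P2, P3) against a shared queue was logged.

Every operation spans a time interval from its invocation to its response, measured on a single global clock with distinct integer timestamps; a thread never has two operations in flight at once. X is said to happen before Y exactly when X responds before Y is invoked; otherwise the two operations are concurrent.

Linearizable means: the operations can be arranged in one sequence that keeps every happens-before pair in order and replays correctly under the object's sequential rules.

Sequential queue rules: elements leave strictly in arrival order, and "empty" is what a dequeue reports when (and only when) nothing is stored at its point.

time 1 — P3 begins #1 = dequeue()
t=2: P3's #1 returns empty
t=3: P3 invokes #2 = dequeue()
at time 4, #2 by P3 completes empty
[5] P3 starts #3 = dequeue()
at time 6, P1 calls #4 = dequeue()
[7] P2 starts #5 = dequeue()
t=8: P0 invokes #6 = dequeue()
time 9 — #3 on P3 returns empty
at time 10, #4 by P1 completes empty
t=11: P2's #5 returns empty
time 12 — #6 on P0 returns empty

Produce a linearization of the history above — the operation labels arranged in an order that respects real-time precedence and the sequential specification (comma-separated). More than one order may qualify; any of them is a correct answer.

#1, #2, #3, #4, #5, #6

step 1: #1 dequeue() → empty — queue <>
step 2: #2 dequeue() → empty — queue <>
step 3: #3 dequeue() → empty — queue <>
step 4: #4 dequeue() → empty — queue <>
step 5: #5 dequeue() → empty — queue <>
step 6: #6 dequeue() → empty — queue <>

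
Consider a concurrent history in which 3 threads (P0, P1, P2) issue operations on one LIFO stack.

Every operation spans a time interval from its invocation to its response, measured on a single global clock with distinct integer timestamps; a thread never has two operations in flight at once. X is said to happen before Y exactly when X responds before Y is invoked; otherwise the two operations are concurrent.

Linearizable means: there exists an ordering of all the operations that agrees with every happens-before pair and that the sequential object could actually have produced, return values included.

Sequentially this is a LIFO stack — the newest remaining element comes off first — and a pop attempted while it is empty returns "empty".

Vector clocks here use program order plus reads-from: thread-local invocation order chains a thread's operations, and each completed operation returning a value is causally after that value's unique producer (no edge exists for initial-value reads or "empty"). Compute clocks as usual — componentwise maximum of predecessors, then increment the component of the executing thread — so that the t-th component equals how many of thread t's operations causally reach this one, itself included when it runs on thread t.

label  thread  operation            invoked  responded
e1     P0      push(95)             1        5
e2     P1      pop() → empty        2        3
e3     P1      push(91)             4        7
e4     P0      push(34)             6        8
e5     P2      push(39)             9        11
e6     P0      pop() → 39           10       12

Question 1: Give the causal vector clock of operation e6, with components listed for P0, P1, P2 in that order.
Answer: (3, 0, 1)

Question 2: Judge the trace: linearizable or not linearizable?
witness order: e2, e1, e3, e4, e5, e6
step 1: e2 pop() → empty — stack <>
step 2: e1 push(95) — stack <95>
step 3: e3 push(91) — stack <95,91>
step 4: e4 push(34) — stack <95,91,34>
step 5: e5 push(39) — stack <95,91,34,39>
step 6: e6 pop() → 39 — stack <95,91,34>

linearizable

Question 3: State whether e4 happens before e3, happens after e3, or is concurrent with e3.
Answer: concurrent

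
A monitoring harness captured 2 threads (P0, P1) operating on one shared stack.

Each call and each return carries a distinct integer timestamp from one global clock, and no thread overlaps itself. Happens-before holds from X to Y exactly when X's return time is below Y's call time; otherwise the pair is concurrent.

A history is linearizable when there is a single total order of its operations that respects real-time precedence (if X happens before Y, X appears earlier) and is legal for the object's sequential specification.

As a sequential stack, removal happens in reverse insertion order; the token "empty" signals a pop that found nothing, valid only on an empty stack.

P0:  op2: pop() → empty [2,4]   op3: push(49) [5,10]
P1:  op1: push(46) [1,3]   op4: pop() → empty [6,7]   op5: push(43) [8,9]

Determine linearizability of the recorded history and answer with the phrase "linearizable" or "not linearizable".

through event 6 a valid linearization exists; event 7 (op4 responding at time 7) ends that
real-time-consistent orders of the 3 completed operations: 2 — all fail the stack replay
completion choices over the 1 pending operation (op3) were checked; none helps
take op1, op2, op4 (pending dropped): step 2 already fails, because op2 pop() → empty cannot occur there
take op2, op1, op4 (pending dropped): step 3 already fails, because op4 pop() → empty cannot occur there

not linearizable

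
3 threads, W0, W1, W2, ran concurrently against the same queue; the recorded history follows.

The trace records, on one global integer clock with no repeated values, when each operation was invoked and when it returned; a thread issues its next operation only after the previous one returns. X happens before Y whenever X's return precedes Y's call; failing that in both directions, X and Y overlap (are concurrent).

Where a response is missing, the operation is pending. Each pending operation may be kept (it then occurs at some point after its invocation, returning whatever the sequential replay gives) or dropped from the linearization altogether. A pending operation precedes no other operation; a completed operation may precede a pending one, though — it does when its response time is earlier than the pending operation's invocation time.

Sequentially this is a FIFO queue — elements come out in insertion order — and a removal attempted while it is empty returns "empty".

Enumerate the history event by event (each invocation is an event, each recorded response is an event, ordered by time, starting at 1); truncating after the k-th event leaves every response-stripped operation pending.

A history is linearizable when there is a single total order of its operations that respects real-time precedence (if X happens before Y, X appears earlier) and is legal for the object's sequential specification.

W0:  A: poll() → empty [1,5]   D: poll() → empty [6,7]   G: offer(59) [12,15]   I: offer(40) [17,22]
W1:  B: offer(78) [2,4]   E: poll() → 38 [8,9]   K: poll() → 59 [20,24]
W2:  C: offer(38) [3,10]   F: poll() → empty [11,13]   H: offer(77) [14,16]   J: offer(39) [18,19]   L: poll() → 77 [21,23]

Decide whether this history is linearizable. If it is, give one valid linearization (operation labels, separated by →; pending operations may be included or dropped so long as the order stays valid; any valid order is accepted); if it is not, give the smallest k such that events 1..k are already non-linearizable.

not linearizable — minimal violating prefix: 7 events

prefix check: 1..6 passes, 1..7 fails once D's time-7 response joins
no legal order exists: 2 real-time-consistent candidates over 3 completed queue operations, all rejected
include/drop combinations of the 1 pending operation (C) were all tried; none helps
e.g. A, B, D (pending dropped): illegal at step 3, since D poll() → empty cannot apply there
e.g. B, A, D (pending dropped): illegal at step 2, since A poll() → empty cannot apply there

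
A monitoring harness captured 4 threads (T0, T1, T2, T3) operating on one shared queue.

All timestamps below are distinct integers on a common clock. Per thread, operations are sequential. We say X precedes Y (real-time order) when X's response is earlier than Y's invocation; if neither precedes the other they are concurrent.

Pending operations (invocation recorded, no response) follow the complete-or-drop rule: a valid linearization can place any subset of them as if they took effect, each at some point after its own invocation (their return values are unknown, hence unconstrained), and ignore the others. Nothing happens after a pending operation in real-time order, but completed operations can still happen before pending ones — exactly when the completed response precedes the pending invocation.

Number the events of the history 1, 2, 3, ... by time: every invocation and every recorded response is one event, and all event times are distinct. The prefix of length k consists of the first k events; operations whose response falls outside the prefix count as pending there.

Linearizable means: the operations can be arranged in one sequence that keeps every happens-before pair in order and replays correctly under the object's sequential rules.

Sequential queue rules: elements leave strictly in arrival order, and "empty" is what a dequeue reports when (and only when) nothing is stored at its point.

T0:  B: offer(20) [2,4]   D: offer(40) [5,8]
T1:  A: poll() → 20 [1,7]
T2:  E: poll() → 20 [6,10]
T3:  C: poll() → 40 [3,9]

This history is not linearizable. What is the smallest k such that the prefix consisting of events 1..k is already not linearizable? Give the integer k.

a valid linearization of events 1..9 exists, for instance B, A, D, C:
step 1: B offer(20) — queue <20>
step 2: A poll() → 20 — queue <>
step 3: D offer(40) — queue <40>
step 4: C poll() → 40 — queue <>
at event 10 (E's time-10 response) nothing linearizes any more
sample order A, B, C, D, E stalls at step 1 — A poll() → 20 has no legal effect
sample order A, B, C, E, D stalls at step 1 — A poll() → 20 has no legal effect

10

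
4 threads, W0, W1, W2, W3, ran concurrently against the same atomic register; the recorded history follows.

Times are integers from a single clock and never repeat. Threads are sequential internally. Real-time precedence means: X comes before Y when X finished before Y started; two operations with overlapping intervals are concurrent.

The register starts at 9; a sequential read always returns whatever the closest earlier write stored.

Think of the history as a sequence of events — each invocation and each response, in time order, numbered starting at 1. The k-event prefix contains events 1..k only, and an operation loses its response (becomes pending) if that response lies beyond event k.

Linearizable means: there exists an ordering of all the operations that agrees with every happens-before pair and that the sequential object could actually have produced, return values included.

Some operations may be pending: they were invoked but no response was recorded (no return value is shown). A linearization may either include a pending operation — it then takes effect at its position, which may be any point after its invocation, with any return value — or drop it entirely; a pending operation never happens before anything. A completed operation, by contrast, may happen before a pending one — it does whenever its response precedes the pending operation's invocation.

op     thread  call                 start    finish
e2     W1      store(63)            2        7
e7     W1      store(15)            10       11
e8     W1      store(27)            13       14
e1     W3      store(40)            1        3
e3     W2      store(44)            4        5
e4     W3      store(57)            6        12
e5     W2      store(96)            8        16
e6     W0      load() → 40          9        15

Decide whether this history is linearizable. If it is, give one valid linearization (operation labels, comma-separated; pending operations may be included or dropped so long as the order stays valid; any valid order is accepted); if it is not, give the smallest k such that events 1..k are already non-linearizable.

not linearizable — minimal violating prefix: 15 events

through event 14 a valid linearization exists; event 15 (e6 responding at time 15) ends that
no legal order exists: 27 real-time-consistent candidates over 7 completed atomic register operations, all rejected
include/drop combinations of the 1 pending operation (e5) were all tried; none helps
take e1, e2, e3, e4, e6, e7, e8 (pending dropped): step 5 already fails, because e6 load() → 40 cannot occur there
take e1, e2, e3, e4, e7, e6, e8 (pending dropped): step 6 already fails, because e6 load() → 40 cannot occur there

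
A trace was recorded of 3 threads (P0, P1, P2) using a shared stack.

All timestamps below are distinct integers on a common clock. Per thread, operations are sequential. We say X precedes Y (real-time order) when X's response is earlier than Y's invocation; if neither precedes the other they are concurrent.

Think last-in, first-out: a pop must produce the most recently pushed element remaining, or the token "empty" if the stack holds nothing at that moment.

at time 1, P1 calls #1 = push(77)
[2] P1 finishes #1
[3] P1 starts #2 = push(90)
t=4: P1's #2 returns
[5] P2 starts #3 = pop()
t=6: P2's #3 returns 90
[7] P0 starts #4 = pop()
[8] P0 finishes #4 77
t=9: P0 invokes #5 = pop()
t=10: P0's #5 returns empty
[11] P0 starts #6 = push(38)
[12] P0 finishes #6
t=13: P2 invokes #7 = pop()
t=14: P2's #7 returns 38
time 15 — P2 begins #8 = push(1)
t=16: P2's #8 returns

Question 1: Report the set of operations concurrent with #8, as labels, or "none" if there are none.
Answer: none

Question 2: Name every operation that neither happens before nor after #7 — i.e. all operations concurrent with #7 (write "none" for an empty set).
Answer: none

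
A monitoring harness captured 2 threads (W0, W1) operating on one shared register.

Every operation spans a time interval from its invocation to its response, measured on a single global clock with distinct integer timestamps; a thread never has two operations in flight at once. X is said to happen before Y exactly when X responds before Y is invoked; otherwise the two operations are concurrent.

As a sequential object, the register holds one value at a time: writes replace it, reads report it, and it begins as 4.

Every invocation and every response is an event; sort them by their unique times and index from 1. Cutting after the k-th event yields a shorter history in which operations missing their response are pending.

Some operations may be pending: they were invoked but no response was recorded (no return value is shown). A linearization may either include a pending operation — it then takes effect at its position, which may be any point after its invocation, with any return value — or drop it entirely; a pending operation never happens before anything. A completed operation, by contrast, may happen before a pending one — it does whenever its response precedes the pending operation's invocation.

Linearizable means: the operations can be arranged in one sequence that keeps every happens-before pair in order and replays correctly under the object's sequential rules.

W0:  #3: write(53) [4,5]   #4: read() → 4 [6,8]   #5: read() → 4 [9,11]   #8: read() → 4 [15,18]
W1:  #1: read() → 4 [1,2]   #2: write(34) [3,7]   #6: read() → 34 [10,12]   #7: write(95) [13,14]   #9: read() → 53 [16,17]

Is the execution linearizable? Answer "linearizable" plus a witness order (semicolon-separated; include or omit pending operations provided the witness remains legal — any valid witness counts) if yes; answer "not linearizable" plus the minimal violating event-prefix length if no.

not linearizable — minimal violating prefix: 8 events

cut after 7 events: linearizable; cut after 8 events (#4 responds, time 8): not linearizable
real-time-consistent orders of the 4 completed operations: 3 — all fail the register replay
for example #1, #2, #3, #4 fails at step 4: #4 read() → 4 is not legal there
for example #1, #3, #2, #4 fails at step 4: #4 read() → 4 is not legal there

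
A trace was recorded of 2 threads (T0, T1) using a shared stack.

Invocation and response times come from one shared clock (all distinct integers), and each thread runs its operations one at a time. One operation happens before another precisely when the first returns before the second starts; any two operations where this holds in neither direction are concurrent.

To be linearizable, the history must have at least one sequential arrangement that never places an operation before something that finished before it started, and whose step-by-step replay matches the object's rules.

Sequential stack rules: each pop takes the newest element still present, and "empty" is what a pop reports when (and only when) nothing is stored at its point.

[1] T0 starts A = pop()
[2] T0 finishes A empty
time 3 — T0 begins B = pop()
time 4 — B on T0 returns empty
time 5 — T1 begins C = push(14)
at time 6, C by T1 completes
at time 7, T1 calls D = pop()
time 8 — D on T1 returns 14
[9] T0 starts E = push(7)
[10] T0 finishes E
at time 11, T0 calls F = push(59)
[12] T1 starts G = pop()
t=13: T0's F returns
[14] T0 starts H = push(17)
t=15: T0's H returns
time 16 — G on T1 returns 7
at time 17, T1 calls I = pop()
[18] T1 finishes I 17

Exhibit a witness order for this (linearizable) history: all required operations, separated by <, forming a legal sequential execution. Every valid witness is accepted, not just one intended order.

after step 1 (A pop() → empty): stack <>
after step 2 (B pop() → empty): stack <>
after step 3 (C push(14)): stack <14>
after step 4 (D pop() → 14): stack <>
after step 5 (E push(7)): stack <7>
after step 6 (G pop() → 7): stack <>
after step 7 (F push(59)): stack <59>
after step 8 (H push(17)): stack <59,17>
after step 9 (I pop() → 17): stack <59>

A < B < C < D < E < G < F < H < I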